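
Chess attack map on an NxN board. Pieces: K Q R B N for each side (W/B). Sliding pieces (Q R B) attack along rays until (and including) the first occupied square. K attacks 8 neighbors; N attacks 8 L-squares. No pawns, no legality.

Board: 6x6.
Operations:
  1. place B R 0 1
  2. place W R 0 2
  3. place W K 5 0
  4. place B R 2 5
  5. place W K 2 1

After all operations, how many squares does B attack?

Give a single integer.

Op 1: place BR@(0,1)
Op 2: place WR@(0,2)
Op 3: place WK@(5,0)
Op 4: place BR@(2,5)
Op 5: place WK@(2,1)
Per-piece attacks for B:
  BR@(0,1): attacks (0,2) (0,0) (1,1) (2,1) [ray(0,1) blocked at (0,2); ray(1,0) blocked at (2,1)]
  BR@(2,5): attacks (2,4) (2,3) (2,2) (2,1) (3,5) (4,5) (5,5) (1,5) (0,5) [ray(0,-1) blocked at (2,1)]
Union (12 distinct): (0,0) (0,2) (0,5) (1,1) (1,5) (2,1) (2,2) (2,3) (2,4) (3,5) (4,5) (5,5)

Answer: 12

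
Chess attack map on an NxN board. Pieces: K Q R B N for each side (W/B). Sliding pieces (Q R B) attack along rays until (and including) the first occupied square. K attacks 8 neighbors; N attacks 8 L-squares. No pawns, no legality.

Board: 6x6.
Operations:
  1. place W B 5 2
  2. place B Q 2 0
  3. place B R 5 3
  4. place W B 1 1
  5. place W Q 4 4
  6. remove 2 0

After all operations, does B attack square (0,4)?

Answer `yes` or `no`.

Answer: no

Derivation:
Op 1: place WB@(5,2)
Op 2: place BQ@(2,0)
Op 3: place BR@(5,3)
Op 4: place WB@(1,1)
Op 5: place WQ@(4,4)
Op 6: remove (2,0)
Per-piece attacks for B:
  BR@(5,3): attacks (5,4) (5,5) (5,2) (4,3) (3,3) (2,3) (1,3) (0,3) [ray(0,-1) blocked at (5,2)]
B attacks (0,4): no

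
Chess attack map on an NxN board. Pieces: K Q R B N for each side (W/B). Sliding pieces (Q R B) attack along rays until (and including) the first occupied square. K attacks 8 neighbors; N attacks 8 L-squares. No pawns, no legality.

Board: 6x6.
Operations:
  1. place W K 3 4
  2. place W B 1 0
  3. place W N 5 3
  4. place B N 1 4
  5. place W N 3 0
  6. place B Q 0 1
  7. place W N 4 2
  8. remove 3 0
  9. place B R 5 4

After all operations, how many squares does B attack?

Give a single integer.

Op 1: place WK@(3,4)
Op 2: place WB@(1,0)
Op 3: place WN@(5,3)
Op 4: place BN@(1,4)
Op 5: place WN@(3,0)
Op 6: place BQ@(0,1)
Op 7: place WN@(4,2)
Op 8: remove (3,0)
Op 9: place BR@(5,4)
Per-piece attacks for B:
  BQ@(0,1): attacks (0,2) (0,3) (0,4) (0,5) (0,0) (1,1) (2,1) (3,1) (4,1) (5,1) (1,2) (2,3) (3,4) (1,0) [ray(1,1) blocked at (3,4); ray(1,-1) blocked at (1,0)]
  BN@(1,4): attacks (3,5) (2,2) (3,3) (0,2)
  BR@(5,4): attacks (5,5) (5,3) (4,4) (3,4) [ray(0,-1) blocked at (5,3); ray(-1,0) blocked at (3,4)]
Union (20 distinct): (0,0) (0,2) (0,3) (0,4) (0,5) (1,0) (1,1) (1,2) (2,1) (2,2) (2,3) (3,1) (3,3) (3,4) (3,5) (4,1) (4,4) (5,1) (5,3) (5,5)

Answer: 20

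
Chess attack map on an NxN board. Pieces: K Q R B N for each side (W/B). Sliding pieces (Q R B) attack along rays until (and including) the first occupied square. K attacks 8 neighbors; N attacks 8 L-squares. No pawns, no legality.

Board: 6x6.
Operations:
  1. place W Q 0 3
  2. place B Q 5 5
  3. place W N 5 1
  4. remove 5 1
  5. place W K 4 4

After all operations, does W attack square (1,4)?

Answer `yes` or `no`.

Answer: yes

Derivation:
Op 1: place WQ@(0,3)
Op 2: place BQ@(5,5)
Op 3: place WN@(5,1)
Op 4: remove (5,1)
Op 5: place WK@(4,4)
Per-piece attacks for W:
  WQ@(0,3): attacks (0,4) (0,5) (0,2) (0,1) (0,0) (1,3) (2,3) (3,3) (4,3) (5,3) (1,4) (2,5) (1,2) (2,1) (3,0)
  WK@(4,4): attacks (4,5) (4,3) (5,4) (3,4) (5,5) (5,3) (3,5) (3,3)
W attacks (1,4): yes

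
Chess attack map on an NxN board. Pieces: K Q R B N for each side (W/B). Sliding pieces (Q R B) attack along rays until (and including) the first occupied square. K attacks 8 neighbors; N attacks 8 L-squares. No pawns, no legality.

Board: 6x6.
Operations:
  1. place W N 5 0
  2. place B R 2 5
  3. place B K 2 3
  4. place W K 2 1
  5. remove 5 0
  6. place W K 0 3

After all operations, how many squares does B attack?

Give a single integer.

Op 1: place WN@(5,0)
Op 2: place BR@(2,5)
Op 3: place BK@(2,3)
Op 4: place WK@(2,1)
Op 5: remove (5,0)
Op 6: place WK@(0,3)
Per-piece attacks for B:
  BK@(2,3): attacks (2,4) (2,2) (3,3) (1,3) (3,4) (3,2) (1,4) (1,2)
  BR@(2,5): attacks (2,4) (2,3) (3,5) (4,5) (5,5) (1,5) (0,5) [ray(0,-1) blocked at (2,3)]
Union (14 distinct): (0,5) (1,2) (1,3) (1,4) (1,5) (2,2) (2,3) (2,4) (3,2) (3,3) (3,4) (3,5) (4,5) (5,5)

Answer: 14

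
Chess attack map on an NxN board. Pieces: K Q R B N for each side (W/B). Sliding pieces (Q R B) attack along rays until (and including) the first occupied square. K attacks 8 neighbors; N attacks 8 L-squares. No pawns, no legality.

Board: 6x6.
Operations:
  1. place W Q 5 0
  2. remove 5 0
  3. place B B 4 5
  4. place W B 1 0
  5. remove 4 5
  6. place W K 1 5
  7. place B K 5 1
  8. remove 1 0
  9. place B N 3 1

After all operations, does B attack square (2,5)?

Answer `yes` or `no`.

Answer: no

Derivation:
Op 1: place WQ@(5,0)
Op 2: remove (5,0)
Op 3: place BB@(4,5)
Op 4: place WB@(1,0)
Op 5: remove (4,5)
Op 6: place WK@(1,5)
Op 7: place BK@(5,1)
Op 8: remove (1,0)
Op 9: place BN@(3,1)
Per-piece attacks for B:
  BN@(3,1): attacks (4,3) (5,2) (2,3) (1,2) (5,0) (1,0)
  BK@(5,1): attacks (5,2) (5,0) (4,1) (4,2) (4,0)
B attacks (2,5): no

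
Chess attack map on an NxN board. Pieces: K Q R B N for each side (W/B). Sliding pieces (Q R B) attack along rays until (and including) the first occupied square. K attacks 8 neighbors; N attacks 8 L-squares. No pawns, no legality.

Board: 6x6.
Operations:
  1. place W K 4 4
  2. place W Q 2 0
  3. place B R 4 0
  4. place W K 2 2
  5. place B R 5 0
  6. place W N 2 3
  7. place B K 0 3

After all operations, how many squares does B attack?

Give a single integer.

Answer: 18

Derivation:
Op 1: place WK@(4,4)
Op 2: place WQ@(2,0)
Op 3: place BR@(4,0)
Op 4: place WK@(2,2)
Op 5: place BR@(5,0)
Op 6: place WN@(2,3)
Op 7: place BK@(0,3)
Per-piece attacks for B:
  BK@(0,3): attacks (0,4) (0,2) (1,3) (1,4) (1,2)
  BR@(4,0): attacks (4,1) (4,2) (4,3) (4,4) (5,0) (3,0) (2,0) [ray(0,1) blocked at (4,4); ray(1,0) blocked at (5,0); ray(-1,0) blocked at (2,0)]
  BR@(5,0): attacks (5,1) (5,2) (5,3) (5,4) (5,5) (4,0) [ray(-1,0) blocked at (4,0)]
Union (18 distinct): (0,2) (0,4) (1,2) (1,3) (1,4) (2,0) (3,0) (4,0) (4,1) (4,2) (4,3) (4,4) (5,0) (5,1) (5,2) (5,3) (5,4) (5,5)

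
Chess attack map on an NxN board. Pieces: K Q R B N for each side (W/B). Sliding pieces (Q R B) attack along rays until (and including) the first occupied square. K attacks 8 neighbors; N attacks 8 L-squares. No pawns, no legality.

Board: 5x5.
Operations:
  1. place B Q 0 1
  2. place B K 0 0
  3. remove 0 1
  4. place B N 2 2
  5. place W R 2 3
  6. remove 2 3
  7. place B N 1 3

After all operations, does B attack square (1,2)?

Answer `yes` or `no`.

Answer: no

Derivation:
Op 1: place BQ@(0,1)
Op 2: place BK@(0,0)
Op 3: remove (0,1)
Op 4: place BN@(2,2)
Op 5: place WR@(2,3)
Op 6: remove (2,3)
Op 7: place BN@(1,3)
Per-piece attacks for B:
  BK@(0,0): attacks (0,1) (1,0) (1,1)
  BN@(1,3): attacks (3,4) (2,1) (3,2) (0,1)
  BN@(2,2): attacks (3,4) (4,3) (1,4) (0,3) (3,0) (4,1) (1,0) (0,1)
B attacks (1,2): no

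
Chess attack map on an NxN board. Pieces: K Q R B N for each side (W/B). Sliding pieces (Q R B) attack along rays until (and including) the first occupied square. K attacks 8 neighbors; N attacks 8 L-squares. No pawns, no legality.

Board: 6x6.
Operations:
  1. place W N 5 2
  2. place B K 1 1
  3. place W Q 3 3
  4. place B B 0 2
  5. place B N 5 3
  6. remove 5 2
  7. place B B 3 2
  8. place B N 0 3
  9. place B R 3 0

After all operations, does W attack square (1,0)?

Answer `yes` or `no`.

Answer: no

Derivation:
Op 1: place WN@(5,2)
Op 2: place BK@(1,1)
Op 3: place WQ@(3,3)
Op 4: place BB@(0,2)
Op 5: place BN@(5,3)
Op 6: remove (5,2)
Op 7: place BB@(3,2)
Op 8: place BN@(0,3)
Op 9: place BR@(3,0)
Per-piece attacks for W:
  WQ@(3,3): attacks (3,4) (3,5) (3,2) (4,3) (5,3) (2,3) (1,3) (0,3) (4,4) (5,5) (4,2) (5,1) (2,4) (1,5) (2,2) (1,1) [ray(0,-1) blocked at (3,2); ray(1,0) blocked at (5,3); ray(-1,0) blocked at (0,3); ray(-1,-1) blocked at (1,1)]
W attacks (1,0): no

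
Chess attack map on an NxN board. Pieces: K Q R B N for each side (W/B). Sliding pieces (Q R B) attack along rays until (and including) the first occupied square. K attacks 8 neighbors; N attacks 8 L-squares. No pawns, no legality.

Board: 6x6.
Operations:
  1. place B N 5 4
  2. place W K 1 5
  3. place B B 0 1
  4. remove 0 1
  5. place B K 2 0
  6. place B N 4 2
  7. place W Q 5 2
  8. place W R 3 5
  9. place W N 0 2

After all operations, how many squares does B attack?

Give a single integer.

Op 1: place BN@(5,4)
Op 2: place WK@(1,5)
Op 3: place BB@(0,1)
Op 4: remove (0,1)
Op 5: place BK@(2,0)
Op 6: place BN@(4,2)
Op 7: place WQ@(5,2)
Op 8: place WR@(3,5)
Op 9: place WN@(0,2)
Per-piece attacks for B:
  BK@(2,0): attacks (2,1) (3,0) (1,0) (3,1) (1,1)
  BN@(4,2): attacks (5,4) (3,4) (2,3) (5,0) (3,0) (2,1)
  BN@(5,4): attacks (3,5) (4,2) (3,3)
Union (12 distinct): (1,0) (1,1) (2,1) (2,3) (3,0) (3,1) (3,3) (3,4) (3,5) (4,2) (5,0) (5,4)

Answer: 12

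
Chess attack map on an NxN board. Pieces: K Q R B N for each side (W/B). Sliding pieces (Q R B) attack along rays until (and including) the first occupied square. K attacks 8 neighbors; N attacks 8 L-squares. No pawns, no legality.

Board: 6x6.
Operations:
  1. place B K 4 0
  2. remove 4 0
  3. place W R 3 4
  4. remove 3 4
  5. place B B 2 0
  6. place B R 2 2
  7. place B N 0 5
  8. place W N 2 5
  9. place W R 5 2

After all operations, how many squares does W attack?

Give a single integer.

Op 1: place BK@(4,0)
Op 2: remove (4,0)
Op 3: place WR@(3,4)
Op 4: remove (3,4)
Op 5: place BB@(2,0)
Op 6: place BR@(2,2)
Op 7: place BN@(0,5)
Op 8: place WN@(2,5)
Op 9: place WR@(5,2)
Per-piece attacks for W:
  WN@(2,5): attacks (3,3) (4,4) (1,3) (0,4)
  WR@(5,2): attacks (5,3) (5,4) (5,5) (5,1) (5,0) (4,2) (3,2) (2,2) [ray(-1,0) blocked at (2,2)]
Union (12 distinct): (0,4) (1,3) (2,2) (3,2) (3,3) (4,2) (4,4) (5,0) (5,1) (5,3) (5,4) (5,5)

Answer: 12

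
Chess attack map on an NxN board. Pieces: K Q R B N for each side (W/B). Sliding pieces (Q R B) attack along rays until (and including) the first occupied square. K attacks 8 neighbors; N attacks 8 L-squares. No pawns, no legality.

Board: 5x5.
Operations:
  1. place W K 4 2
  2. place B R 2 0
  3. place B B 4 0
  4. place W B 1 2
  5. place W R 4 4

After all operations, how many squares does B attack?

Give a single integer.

Answer: 11

Derivation:
Op 1: place WK@(4,2)
Op 2: place BR@(2,0)
Op 3: place BB@(4,0)
Op 4: place WB@(1,2)
Op 5: place WR@(4,4)
Per-piece attacks for B:
  BR@(2,0): attacks (2,1) (2,2) (2,3) (2,4) (3,0) (4,0) (1,0) (0,0) [ray(1,0) blocked at (4,0)]
  BB@(4,0): attacks (3,1) (2,2) (1,3) (0,4)
Union (11 distinct): (0,0) (0,4) (1,0) (1,3) (2,1) (2,2) (2,3) (2,4) (3,0) (3,1) (4,0)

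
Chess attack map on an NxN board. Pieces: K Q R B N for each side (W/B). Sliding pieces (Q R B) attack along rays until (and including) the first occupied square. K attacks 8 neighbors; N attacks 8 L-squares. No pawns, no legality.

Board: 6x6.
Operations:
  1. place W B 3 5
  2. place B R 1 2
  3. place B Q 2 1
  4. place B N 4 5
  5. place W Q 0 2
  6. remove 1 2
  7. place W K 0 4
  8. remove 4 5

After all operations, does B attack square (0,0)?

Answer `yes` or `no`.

Answer: no

Derivation:
Op 1: place WB@(3,5)
Op 2: place BR@(1,2)
Op 3: place BQ@(2,1)
Op 4: place BN@(4,5)
Op 5: place WQ@(0,2)
Op 6: remove (1,2)
Op 7: place WK@(0,4)
Op 8: remove (4,5)
Per-piece attacks for B:
  BQ@(2,1): attacks (2,2) (2,3) (2,4) (2,5) (2,0) (3,1) (4,1) (5,1) (1,1) (0,1) (3,2) (4,3) (5,4) (3,0) (1,2) (0,3) (1,0)
B attacks (0,0): no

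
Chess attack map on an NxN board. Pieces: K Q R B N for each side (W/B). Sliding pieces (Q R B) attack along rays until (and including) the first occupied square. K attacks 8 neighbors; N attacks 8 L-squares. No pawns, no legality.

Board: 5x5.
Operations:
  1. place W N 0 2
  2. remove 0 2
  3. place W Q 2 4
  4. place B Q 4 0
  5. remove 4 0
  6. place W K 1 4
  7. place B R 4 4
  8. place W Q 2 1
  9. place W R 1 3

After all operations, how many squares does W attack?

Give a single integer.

Answer: 22

Derivation:
Op 1: place WN@(0,2)
Op 2: remove (0,2)
Op 3: place WQ@(2,4)
Op 4: place BQ@(4,0)
Op 5: remove (4,0)
Op 6: place WK@(1,4)
Op 7: place BR@(4,4)
Op 8: place WQ@(2,1)
Op 9: place WR@(1,3)
Per-piece attacks for W:
  WR@(1,3): attacks (1,4) (1,2) (1,1) (1,0) (2,3) (3,3) (4,3) (0,3) [ray(0,1) blocked at (1,4)]
  WK@(1,4): attacks (1,3) (2,4) (0,4) (2,3) (0,3)
  WQ@(2,1): attacks (2,2) (2,3) (2,4) (2,0) (3,1) (4,1) (1,1) (0,1) (3,2) (4,3) (3,0) (1,2) (0,3) (1,0) [ray(0,1) blocked at (2,4)]
  WQ@(2,4): attacks (2,3) (2,2) (2,1) (3,4) (4,4) (1,4) (3,3) (4,2) (1,3) [ray(0,-1) blocked at (2,1); ray(1,0) blocked at (4,4); ray(-1,0) blocked at (1,4); ray(-1,-1) blocked at (1,3)]
Union (22 distinct): (0,1) (0,3) (0,4) (1,0) (1,1) (1,2) (1,3) (1,4) (2,0) (2,1) (2,2) (2,3) (2,4) (3,0) (3,1) (3,2) (3,3) (3,4) (4,1) (4,2) (4,3) (4,4)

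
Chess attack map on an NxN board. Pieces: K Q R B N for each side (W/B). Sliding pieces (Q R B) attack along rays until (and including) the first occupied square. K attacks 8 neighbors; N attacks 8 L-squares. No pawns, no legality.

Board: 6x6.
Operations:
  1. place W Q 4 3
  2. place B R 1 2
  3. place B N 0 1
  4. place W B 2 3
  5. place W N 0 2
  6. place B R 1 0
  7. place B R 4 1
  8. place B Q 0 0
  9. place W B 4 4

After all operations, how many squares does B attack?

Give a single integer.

Answer: 23

Derivation:
Op 1: place WQ@(4,3)
Op 2: place BR@(1,2)
Op 3: place BN@(0,1)
Op 4: place WB@(2,3)
Op 5: place WN@(0,2)
Op 6: place BR@(1,0)
Op 7: place BR@(4,1)
Op 8: place BQ@(0,0)
Op 9: place WB@(4,4)
Per-piece attacks for B:
  BQ@(0,0): attacks (0,1) (1,0) (1,1) (2,2) (3,3) (4,4) [ray(0,1) blocked at (0,1); ray(1,0) blocked at (1,0); ray(1,1) blocked at (4,4)]
  BN@(0,1): attacks (1,3) (2,2) (2,0)
  BR@(1,0): attacks (1,1) (1,2) (2,0) (3,0) (4,0) (5,0) (0,0) [ray(0,1) blocked at (1,2); ray(-1,0) blocked at (0,0)]
  BR@(1,2): attacks (1,3) (1,4) (1,5) (1,1) (1,0) (2,2) (3,2) (4,2) (5,2) (0,2) [ray(0,-1) blocked at (1,0); ray(-1,0) blocked at (0,2)]
  BR@(4,1): attacks (4,2) (4,3) (4,0) (5,1) (3,1) (2,1) (1,1) (0,1) [ray(0,1) blocked at (4,3); ray(-1,0) blocked at (0,1)]
Union (23 distinct): (0,0) (0,1) (0,2) (1,0) (1,1) (1,2) (1,3) (1,4) (1,5) (2,0) (2,1) (2,2) (3,0) (3,1) (3,2) (3,3) (4,0) (4,2) (4,3) (4,4) (5,0) (5,1) (5,2)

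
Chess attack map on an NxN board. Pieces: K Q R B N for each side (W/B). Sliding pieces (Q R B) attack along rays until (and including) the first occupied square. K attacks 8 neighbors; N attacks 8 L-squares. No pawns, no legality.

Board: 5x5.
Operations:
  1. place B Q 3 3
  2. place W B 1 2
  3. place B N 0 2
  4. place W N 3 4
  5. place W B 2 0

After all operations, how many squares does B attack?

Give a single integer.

Op 1: place BQ@(3,3)
Op 2: place WB@(1,2)
Op 3: place BN@(0,2)
Op 4: place WN@(3,4)
Op 5: place WB@(2,0)
Per-piece attacks for B:
  BN@(0,2): attacks (1,4) (2,3) (1,0) (2,1)
  BQ@(3,3): attacks (3,4) (3,2) (3,1) (3,0) (4,3) (2,3) (1,3) (0,3) (4,4) (4,2) (2,4) (2,2) (1,1) (0,0) [ray(0,1) blocked at (3,4)]
Union (17 distinct): (0,0) (0,3) (1,0) (1,1) (1,3) (1,4) (2,1) (2,2) (2,3) (2,4) (3,0) (3,1) (3,2) (3,4) (4,2) (4,3) (4,4)

Answer: 17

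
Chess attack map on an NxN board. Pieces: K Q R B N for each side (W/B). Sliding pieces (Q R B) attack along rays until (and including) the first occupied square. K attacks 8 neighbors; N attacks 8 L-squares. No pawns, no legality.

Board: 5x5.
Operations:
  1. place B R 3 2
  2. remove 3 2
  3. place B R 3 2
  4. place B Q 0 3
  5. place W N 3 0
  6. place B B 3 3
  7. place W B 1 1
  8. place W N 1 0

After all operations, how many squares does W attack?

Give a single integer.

Op 1: place BR@(3,2)
Op 2: remove (3,2)
Op 3: place BR@(3,2)
Op 4: place BQ@(0,3)
Op 5: place WN@(3,0)
Op 6: place BB@(3,3)
Op 7: place WB@(1,1)
Op 8: place WN@(1,0)
Per-piece attacks for W:
  WN@(1,0): attacks (2,2) (3,1) (0,2)
  WB@(1,1): attacks (2,2) (3,3) (2,0) (0,2) (0,0) [ray(1,1) blocked at (3,3)]
  WN@(3,0): attacks (4,2) (2,2) (1,1)
Union (8 distinct): (0,0) (0,2) (1,1) (2,0) (2,2) (3,1) (3,3) (4,2)

Answer: 8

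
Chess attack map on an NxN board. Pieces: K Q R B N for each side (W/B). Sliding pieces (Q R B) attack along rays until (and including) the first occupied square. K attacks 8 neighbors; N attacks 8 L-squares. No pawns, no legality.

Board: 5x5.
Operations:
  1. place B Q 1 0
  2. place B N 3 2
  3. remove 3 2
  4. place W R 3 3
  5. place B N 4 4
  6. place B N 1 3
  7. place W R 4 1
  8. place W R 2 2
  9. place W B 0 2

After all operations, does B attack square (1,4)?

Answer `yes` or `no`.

Answer: no

Derivation:
Op 1: place BQ@(1,0)
Op 2: place BN@(3,2)
Op 3: remove (3,2)
Op 4: place WR@(3,3)
Op 5: place BN@(4,4)
Op 6: place BN@(1,3)
Op 7: place WR@(4,1)
Op 8: place WR@(2,2)
Op 9: place WB@(0,2)
Per-piece attacks for B:
  BQ@(1,0): attacks (1,1) (1,2) (1,3) (2,0) (3,0) (4,0) (0,0) (2,1) (3,2) (4,3) (0,1) [ray(0,1) blocked at (1,3)]
  BN@(1,3): attacks (3,4) (2,1) (3,2) (0,1)
  BN@(4,4): attacks (3,2) (2,3)
B attacks (1,4): no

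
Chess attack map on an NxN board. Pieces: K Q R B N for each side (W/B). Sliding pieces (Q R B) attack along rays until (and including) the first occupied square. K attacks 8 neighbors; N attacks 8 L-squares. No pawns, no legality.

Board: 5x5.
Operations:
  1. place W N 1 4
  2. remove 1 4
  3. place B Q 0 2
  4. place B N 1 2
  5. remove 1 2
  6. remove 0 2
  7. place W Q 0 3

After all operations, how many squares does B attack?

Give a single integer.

Answer: 0

Derivation:
Op 1: place WN@(1,4)
Op 2: remove (1,4)
Op 3: place BQ@(0,2)
Op 4: place BN@(1,2)
Op 5: remove (1,2)
Op 6: remove (0,2)
Op 7: place WQ@(0,3)
Per-piece attacks for B:
Union (0 distinct): (none)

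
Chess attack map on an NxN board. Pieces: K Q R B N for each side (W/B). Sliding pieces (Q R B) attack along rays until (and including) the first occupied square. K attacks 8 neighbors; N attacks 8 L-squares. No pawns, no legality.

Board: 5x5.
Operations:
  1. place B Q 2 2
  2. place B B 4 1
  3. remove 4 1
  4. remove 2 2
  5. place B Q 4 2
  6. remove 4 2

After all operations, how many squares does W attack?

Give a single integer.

Answer: 0

Derivation:
Op 1: place BQ@(2,2)
Op 2: place BB@(4,1)
Op 3: remove (4,1)
Op 4: remove (2,2)
Op 5: place BQ@(4,2)
Op 6: remove (4,2)
Per-piece attacks for W:
Union (0 distinct): (none)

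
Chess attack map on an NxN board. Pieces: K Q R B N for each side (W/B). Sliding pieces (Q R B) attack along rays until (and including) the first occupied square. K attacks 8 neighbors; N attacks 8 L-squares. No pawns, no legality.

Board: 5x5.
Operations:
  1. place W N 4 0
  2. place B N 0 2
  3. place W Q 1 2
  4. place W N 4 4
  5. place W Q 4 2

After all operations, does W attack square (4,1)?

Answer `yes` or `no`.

Op 1: place WN@(4,0)
Op 2: place BN@(0,2)
Op 3: place WQ@(1,2)
Op 4: place WN@(4,4)
Op 5: place WQ@(4,2)
Per-piece attacks for W:
  WQ@(1,2): attacks (1,3) (1,4) (1,1) (1,0) (2,2) (3,2) (4,2) (0,2) (2,3) (3,4) (2,1) (3,0) (0,3) (0,1) [ray(1,0) blocked at (4,2); ray(-1,0) blocked at (0,2)]
  WN@(4,0): attacks (3,2) (2,1)
  WQ@(4,2): attacks (4,3) (4,4) (4,1) (4,0) (3,2) (2,2) (1,2) (3,3) (2,4) (3,1) (2,0) [ray(0,1) blocked at (4,4); ray(0,-1) blocked at (4,0); ray(-1,0) blocked at (1,2)]
  WN@(4,4): attacks (3,2) (2,3)
W attacks (4,1): yes

Answer: yes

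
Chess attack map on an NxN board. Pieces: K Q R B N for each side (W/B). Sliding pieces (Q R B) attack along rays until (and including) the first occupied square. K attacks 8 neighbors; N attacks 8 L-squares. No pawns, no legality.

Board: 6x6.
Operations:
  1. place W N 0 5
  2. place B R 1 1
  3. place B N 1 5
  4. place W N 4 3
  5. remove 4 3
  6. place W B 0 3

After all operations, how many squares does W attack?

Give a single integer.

Op 1: place WN@(0,5)
Op 2: place BR@(1,1)
Op 3: place BN@(1,5)
Op 4: place WN@(4,3)
Op 5: remove (4,3)
Op 6: place WB@(0,3)
Per-piece attacks for W:
  WB@(0,3): attacks (1,4) (2,5) (1,2) (2,1) (3,0)
  WN@(0,5): attacks (1,3) (2,4)
Union (7 distinct): (1,2) (1,3) (1,4) (2,1) (2,4) (2,5) (3,0)

Answer: 7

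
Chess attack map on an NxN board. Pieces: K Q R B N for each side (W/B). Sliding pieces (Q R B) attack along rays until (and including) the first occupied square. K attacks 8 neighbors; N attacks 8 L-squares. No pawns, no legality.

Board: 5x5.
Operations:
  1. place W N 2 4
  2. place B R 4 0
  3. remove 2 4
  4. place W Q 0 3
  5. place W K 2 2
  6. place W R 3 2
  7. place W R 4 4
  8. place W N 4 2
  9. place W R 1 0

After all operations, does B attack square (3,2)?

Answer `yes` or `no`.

Answer: no

Derivation:
Op 1: place WN@(2,4)
Op 2: place BR@(4,0)
Op 3: remove (2,4)
Op 4: place WQ@(0,3)
Op 5: place WK@(2,2)
Op 6: place WR@(3,2)
Op 7: place WR@(4,4)
Op 8: place WN@(4,2)
Op 9: place WR@(1,0)
Per-piece attacks for B:
  BR@(4,0): attacks (4,1) (4,2) (3,0) (2,0) (1,0) [ray(0,1) blocked at (4,2); ray(-1,0) blocked at (1,0)]
B attacks (3,2): no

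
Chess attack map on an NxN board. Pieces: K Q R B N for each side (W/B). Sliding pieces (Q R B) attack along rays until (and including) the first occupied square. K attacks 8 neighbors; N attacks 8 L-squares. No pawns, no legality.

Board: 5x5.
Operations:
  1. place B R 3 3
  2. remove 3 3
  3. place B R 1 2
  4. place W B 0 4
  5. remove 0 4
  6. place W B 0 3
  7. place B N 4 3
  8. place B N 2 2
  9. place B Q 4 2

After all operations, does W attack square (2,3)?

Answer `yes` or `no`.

Answer: no

Derivation:
Op 1: place BR@(3,3)
Op 2: remove (3,3)
Op 3: place BR@(1,2)
Op 4: place WB@(0,4)
Op 5: remove (0,4)
Op 6: place WB@(0,3)
Op 7: place BN@(4,3)
Op 8: place BN@(2,2)
Op 9: place BQ@(4,2)
Per-piece attacks for W:
  WB@(0,3): attacks (1,4) (1,2) [ray(1,-1) blocked at (1,2)]
W attacks (2,3): no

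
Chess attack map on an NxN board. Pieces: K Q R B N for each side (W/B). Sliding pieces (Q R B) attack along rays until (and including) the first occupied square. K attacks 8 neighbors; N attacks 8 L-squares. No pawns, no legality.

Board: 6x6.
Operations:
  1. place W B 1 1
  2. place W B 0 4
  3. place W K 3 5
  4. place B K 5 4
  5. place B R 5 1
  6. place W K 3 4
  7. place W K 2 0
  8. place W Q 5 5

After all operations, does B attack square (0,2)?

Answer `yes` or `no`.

Op 1: place WB@(1,1)
Op 2: place WB@(0,4)
Op 3: place WK@(3,5)
Op 4: place BK@(5,4)
Op 5: place BR@(5,1)
Op 6: place WK@(3,4)
Op 7: place WK@(2,0)
Op 8: place WQ@(5,5)
Per-piece attacks for B:
  BR@(5,1): attacks (5,2) (5,3) (5,4) (5,0) (4,1) (3,1) (2,1) (1,1) [ray(0,1) blocked at (5,4); ray(-1,0) blocked at (1,1)]
  BK@(5,4): attacks (5,5) (5,3) (4,4) (4,5) (4,3)
B attacks (0,2): no

Answer: no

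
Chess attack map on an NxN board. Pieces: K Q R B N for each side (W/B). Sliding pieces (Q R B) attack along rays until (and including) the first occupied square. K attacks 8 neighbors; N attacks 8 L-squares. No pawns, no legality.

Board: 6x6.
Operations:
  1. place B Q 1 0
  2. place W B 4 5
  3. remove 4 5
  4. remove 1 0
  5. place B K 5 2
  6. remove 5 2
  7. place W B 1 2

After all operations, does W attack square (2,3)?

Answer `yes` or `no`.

Answer: yes

Derivation:
Op 1: place BQ@(1,0)
Op 2: place WB@(4,5)
Op 3: remove (4,5)
Op 4: remove (1,0)
Op 5: place BK@(5,2)
Op 6: remove (5,2)
Op 7: place WB@(1,2)
Per-piece attacks for W:
  WB@(1,2): attacks (2,3) (3,4) (4,5) (2,1) (3,0) (0,3) (0,1)
W attacks (2,3): yes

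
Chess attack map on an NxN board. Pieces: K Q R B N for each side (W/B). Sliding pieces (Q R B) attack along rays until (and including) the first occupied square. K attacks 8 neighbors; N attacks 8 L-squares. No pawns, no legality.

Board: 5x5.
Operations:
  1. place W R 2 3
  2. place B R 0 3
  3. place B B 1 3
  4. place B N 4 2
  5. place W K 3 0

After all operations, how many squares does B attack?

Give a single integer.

Answer: 13

Derivation:
Op 1: place WR@(2,3)
Op 2: place BR@(0,3)
Op 3: place BB@(1,3)
Op 4: place BN@(4,2)
Op 5: place WK@(3,0)
Per-piece attacks for B:
  BR@(0,3): attacks (0,4) (0,2) (0,1) (0,0) (1,3) [ray(1,0) blocked at (1,3)]
  BB@(1,3): attacks (2,4) (2,2) (3,1) (4,0) (0,4) (0,2)
  BN@(4,2): attacks (3,4) (2,3) (3,0) (2,1)
Union (13 distinct): (0,0) (0,1) (0,2) (0,4) (1,3) (2,1) (2,2) (2,3) (2,4) (3,0) (3,1) (3,4) (4,0)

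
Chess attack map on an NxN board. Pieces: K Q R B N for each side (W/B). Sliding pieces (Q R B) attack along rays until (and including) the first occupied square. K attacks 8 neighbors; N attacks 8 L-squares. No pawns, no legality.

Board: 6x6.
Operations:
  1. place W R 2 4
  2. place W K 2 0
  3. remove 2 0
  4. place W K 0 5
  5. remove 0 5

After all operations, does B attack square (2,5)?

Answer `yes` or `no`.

Answer: no

Derivation:
Op 1: place WR@(2,4)
Op 2: place WK@(2,0)
Op 3: remove (2,0)
Op 4: place WK@(0,5)
Op 5: remove (0,5)
Per-piece attacks for B:
B attacks (2,5): no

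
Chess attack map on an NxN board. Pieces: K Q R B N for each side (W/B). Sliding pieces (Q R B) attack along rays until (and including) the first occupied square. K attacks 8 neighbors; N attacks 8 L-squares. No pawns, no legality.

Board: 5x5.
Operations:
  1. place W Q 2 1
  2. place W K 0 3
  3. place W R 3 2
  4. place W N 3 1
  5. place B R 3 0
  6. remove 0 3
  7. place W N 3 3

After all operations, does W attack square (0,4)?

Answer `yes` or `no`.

Answer: no

Derivation:
Op 1: place WQ@(2,1)
Op 2: place WK@(0,3)
Op 3: place WR@(3,2)
Op 4: place WN@(3,1)
Op 5: place BR@(3,0)
Op 6: remove (0,3)
Op 7: place WN@(3,3)
Per-piece attacks for W:
  WQ@(2,1): attacks (2,2) (2,3) (2,4) (2,0) (3,1) (1,1) (0,1) (3,2) (3,0) (1,2) (0,3) (1,0) [ray(1,0) blocked at (3,1); ray(1,1) blocked at (3,2); ray(1,-1) blocked at (3,0)]
  WN@(3,1): attacks (4,3) (2,3) (1,2) (1,0)
  WR@(3,2): attacks (3,3) (3,1) (4,2) (2,2) (1,2) (0,2) [ray(0,1) blocked at (3,3); ray(0,-1) blocked at (3,1)]
  WN@(3,3): attacks (1,4) (4,1) (2,1) (1,2)
W attacks (0,4): no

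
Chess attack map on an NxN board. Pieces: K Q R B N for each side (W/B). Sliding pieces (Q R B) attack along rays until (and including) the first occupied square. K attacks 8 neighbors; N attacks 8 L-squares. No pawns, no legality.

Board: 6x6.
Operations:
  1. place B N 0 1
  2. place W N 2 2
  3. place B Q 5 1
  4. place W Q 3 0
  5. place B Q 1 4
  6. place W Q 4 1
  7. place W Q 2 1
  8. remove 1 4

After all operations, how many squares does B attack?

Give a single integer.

Op 1: place BN@(0,1)
Op 2: place WN@(2,2)
Op 3: place BQ@(5,1)
Op 4: place WQ@(3,0)
Op 5: place BQ@(1,4)
Op 6: place WQ@(4,1)
Op 7: place WQ@(2,1)
Op 8: remove (1,4)
Per-piece attacks for B:
  BN@(0,1): attacks (1,3) (2,2) (2,0)
  BQ@(5,1): attacks (5,2) (5,3) (5,4) (5,5) (5,0) (4,1) (4,2) (3,3) (2,4) (1,5) (4,0) [ray(-1,0) blocked at (4,1)]
Union (14 distinct): (1,3) (1,5) (2,0) (2,2) (2,4) (3,3) (4,0) (4,1) (4,2) (5,0) (5,2) (5,3) (5,4) (5,5)

Answer: 14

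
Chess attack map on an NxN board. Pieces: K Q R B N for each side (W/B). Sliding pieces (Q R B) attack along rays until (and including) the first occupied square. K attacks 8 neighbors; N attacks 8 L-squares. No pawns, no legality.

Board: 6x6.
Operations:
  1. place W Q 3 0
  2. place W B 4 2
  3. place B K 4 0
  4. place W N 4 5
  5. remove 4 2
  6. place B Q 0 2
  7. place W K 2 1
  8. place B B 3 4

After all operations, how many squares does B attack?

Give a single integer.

Op 1: place WQ@(3,0)
Op 2: place WB@(4,2)
Op 3: place BK@(4,0)
Op 4: place WN@(4,5)
Op 5: remove (4,2)
Op 6: place BQ@(0,2)
Op 7: place WK@(2,1)
Op 8: place BB@(3,4)
Per-piece attacks for B:
  BQ@(0,2): attacks (0,3) (0,4) (0,5) (0,1) (0,0) (1,2) (2,2) (3,2) (4,2) (5,2) (1,3) (2,4) (3,5) (1,1) (2,0)
  BB@(3,4): attacks (4,5) (4,3) (5,2) (2,5) (2,3) (1,2) (0,1) [ray(1,1) blocked at (4,5)]
  BK@(4,0): attacks (4,1) (5,0) (3,0) (5,1) (3,1)
Union (24 distinct): (0,0) (0,1) (0,3) (0,4) (0,5) (1,1) (1,2) (1,3) (2,0) (2,2) (2,3) (2,4) (2,5) (3,0) (3,1) (3,2) (3,5) (4,1) (4,2) (4,3) (4,5) (5,0) (5,1) (5,2)

Answer: 24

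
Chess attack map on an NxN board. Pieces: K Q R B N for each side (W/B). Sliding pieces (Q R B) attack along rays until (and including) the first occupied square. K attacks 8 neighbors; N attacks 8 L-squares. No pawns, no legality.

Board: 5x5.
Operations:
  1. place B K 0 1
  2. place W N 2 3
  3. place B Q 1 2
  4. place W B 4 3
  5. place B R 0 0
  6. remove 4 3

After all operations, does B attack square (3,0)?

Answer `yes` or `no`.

Answer: yes

Derivation:
Op 1: place BK@(0,1)
Op 2: place WN@(2,3)
Op 3: place BQ@(1,2)
Op 4: place WB@(4,3)
Op 5: place BR@(0,0)
Op 6: remove (4,3)
Per-piece attacks for B:
  BR@(0,0): attacks (0,1) (1,0) (2,0) (3,0) (4,0) [ray(0,1) blocked at (0,1)]
  BK@(0,1): attacks (0,2) (0,0) (1,1) (1,2) (1,0)
  BQ@(1,2): attacks (1,3) (1,4) (1,1) (1,0) (2,2) (3,2) (4,2) (0,2) (2,3) (2,1) (3,0) (0,3) (0,1) [ray(1,1) blocked at (2,3); ray(-1,-1) blocked at (0,1)]
B attacks (3,0): yes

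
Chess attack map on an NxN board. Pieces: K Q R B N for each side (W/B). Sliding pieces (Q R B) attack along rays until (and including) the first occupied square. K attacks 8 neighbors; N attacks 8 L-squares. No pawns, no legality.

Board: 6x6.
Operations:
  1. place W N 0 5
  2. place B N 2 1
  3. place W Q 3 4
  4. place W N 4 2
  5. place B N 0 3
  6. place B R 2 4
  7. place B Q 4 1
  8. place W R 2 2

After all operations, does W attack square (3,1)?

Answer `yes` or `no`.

Answer: yes

Derivation:
Op 1: place WN@(0,5)
Op 2: place BN@(2,1)
Op 3: place WQ@(3,4)
Op 4: place WN@(4,2)
Op 5: place BN@(0,3)
Op 6: place BR@(2,4)
Op 7: place BQ@(4,1)
Op 8: place WR@(2,2)
Per-piece attacks for W:
  WN@(0,5): attacks (1,3) (2,4)
  WR@(2,2): attacks (2,3) (2,4) (2,1) (3,2) (4,2) (1,2) (0,2) [ray(0,1) blocked at (2,4); ray(0,-1) blocked at (2,1); ray(1,0) blocked at (4,2)]
  WQ@(3,4): attacks (3,5) (3,3) (3,2) (3,1) (3,0) (4,4) (5,4) (2,4) (4,5) (4,3) (5,2) (2,5) (2,3) (1,2) (0,1) [ray(-1,0) blocked at (2,4)]
  WN@(4,2): attacks (5,4) (3,4) (2,3) (5,0) (3,0) (2,1)
W attacks (3,1): yes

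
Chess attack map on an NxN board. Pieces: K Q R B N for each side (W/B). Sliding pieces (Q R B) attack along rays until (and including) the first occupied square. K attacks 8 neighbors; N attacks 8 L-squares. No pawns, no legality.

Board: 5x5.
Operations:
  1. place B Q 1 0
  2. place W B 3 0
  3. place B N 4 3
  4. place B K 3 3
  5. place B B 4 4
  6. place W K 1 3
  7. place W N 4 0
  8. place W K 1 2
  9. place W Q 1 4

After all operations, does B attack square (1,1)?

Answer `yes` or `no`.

Answer: yes

Derivation:
Op 1: place BQ@(1,0)
Op 2: place WB@(3,0)
Op 3: place BN@(4,3)
Op 4: place BK@(3,3)
Op 5: place BB@(4,4)
Op 6: place WK@(1,3)
Op 7: place WN@(4,0)
Op 8: place WK@(1,2)
Op 9: place WQ@(1,4)
Per-piece attacks for B:
  BQ@(1,0): attacks (1,1) (1,2) (2,0) (3,0) (0,0) (2,1) (3,2) (4,3) (0,1) [ray(0,1) blocked at (1,2); ray(1,0) blocked at (3,0); ray(1,1) blocked at (4,3)]
  BK@(3,3): attacks (3,4) (3,2) (4,3) (2,3) (4,4) (4,2) (2,4) (2,2)
  BN@(4,3): attacks (2,4) (3,1) (2,2)
  BB@(4,4): attacks (3,3) [ray(-1,-1) blocked at (3,3)]
B attacks (1,1): yes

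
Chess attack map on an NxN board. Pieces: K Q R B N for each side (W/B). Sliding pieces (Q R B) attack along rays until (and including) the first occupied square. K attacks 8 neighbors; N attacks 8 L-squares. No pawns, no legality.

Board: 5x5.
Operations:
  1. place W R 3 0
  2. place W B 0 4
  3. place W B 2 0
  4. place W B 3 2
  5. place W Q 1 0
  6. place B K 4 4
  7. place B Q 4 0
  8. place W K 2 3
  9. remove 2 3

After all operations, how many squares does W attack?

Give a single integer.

Op 1: place WR@(3,0)
Op 2: place WB@(0,4)
Op 3: place WB@(2,0)
Op 4: place WB@(3,2)
Op 5: place WQ@(1,0)
Op 6: place BK@(4,4)
Op 7: place BQ@(4,0)
Op 8: place WK@(2,3)
Op 9: remove (2,3)
Per-piece attacks for W:
  WB@(0,4): attacks (1,3) (2,2) (3,1) (4,0) [ray(1,-1) blocked at (4,0)]
  WQ@(1,0): attacks (1,1) (1,2) (1,3) (1,4) (2,0) (0,0) (2,1) (3,2) (0,1) [ray(1,0) blocked at (2,0); ray(1,1) blocked at (3,2)]
  WB@(2,0): attacks (3,1) (4,2) (1,1) (0,2)
  WR@(3,0): attacks (3,1) (3,2) (4,0) (2,0) [ray(0,1) blocked at (3,2); ray(1,0) blocked at (4,0); ray(-1,0) blocked at (2,0)]
  WB@(3,2): attacks (4,3) (4,1) (2,3) (1,4) (2,1) (1,0) [ray(-1,-1) blocked at (1,0)]
Union (18 distinct): (0,0) (0,1) (0,2) (1,0) (1,1) (1,2) (1,3) (1,4) (2,0) (2,1) (2,2) (2,3) (3,1) (3,2) (4,0) (4,1) (4,2) (4,3)

Answer: 18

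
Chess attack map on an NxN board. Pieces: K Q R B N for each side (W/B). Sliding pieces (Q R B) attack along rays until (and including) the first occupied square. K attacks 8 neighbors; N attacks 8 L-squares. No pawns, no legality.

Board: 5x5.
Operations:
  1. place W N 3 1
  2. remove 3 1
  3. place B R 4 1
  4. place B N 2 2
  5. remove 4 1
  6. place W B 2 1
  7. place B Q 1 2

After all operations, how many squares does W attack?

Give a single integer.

Op 1: place WN@(3,1)
Op 2: remove (3,1)
Op 3: place BR@(4,1)
Op 4: place BN@(2,2)
Op 5: remove (4,1)
Op 6: place WB@(2,1)
Op 7: place BQ@(1,2)
Per-piece attacks for W:
  WB@(2,1): attacks (3,2) (4,3) (3,0) (1,2) (1,0) [ray(-1,1) blocked at (1,2)]
Union (5 distinct): (1,0) (1,2) (3,0) (3,2) (4,3)

Answer: 5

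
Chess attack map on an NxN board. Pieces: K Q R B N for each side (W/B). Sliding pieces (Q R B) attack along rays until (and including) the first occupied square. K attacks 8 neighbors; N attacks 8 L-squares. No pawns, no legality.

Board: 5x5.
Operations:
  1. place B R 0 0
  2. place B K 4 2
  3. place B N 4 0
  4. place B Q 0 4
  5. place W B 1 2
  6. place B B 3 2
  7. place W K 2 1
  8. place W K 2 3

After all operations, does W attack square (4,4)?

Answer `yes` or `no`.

Answer: no

Derivation:
Op 1: place BR@(0,0)
Op 2: place BK@(4,2)
Op 3: place BN@(4,0)
Op 4: place BQ@(0,4)
Op 5: place WB@(1,2)
Op 6: place BB@(3,2)
Op 7: place WK@(2,1)
Op 8: place WK@(2,3)
Per-piece attacks for W:
  WB@(1,2): attacks (2,3) (2,1) (0,3) (0,1) [ray(1,1) blocked at (2,3); ray(1,-1) blocked at (2,1)]
  WK@(2,1): attacks (2,2) (2,0) (3,1) (1,1) (3,2) (3,0) (1,2) (1,0)
  WK@(2,3): attacks (2,4) (2,2) (3,3) (1,3) (3,4) (3,2) (1,4) (1,2)
W attacks (4,4): no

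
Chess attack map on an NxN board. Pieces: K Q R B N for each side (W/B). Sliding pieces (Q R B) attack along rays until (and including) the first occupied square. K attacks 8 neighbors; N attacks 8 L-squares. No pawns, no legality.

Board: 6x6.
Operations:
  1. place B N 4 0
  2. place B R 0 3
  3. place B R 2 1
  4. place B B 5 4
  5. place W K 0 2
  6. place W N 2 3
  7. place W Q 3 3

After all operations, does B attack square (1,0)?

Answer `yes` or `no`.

Op 1: place BN@(4,0)
Op 2: place BR@(0,3)
Op 3: place BR@(2,1)
Op 4: place BB@(5,4)
Op 5: place WK@(0,2)
Op 6: place WN@(2,3)
Op 7: place WQ@(3,3)
Per-piece attacks for B:
  BR@(0,3): attacks (0,4) (0,5) (0,2) (1,3) (2,3) [ray(0,-1) blocked at (0,2); ray(1,0) blocked at (2,3)]
  BR@(2,1): attacks (2,2) (2,3) (2,0) (3,1) (4,1) (5,1) (1,1) (0,1) [ray(0,1) blocked at (2,3)]
  BN@(4,0): attacks (5,2) (3,2) (2,1)
  BB@(5,4): attacks (4,5) (4,3) (3,2) (2,1) [ray(-1,-1) blocked at (2,1)]
B attacks (1,0): no

Answer: no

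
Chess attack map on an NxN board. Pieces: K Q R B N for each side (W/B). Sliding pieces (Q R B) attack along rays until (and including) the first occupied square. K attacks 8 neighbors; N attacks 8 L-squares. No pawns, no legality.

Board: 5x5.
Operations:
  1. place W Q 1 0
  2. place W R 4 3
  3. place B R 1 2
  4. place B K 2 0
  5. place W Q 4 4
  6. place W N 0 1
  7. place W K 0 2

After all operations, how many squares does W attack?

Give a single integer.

Answer: 21

Derivation:
Op 1: place WQ@(1,0)
Op 2: place WR@(4,3)
Op 3: place BR@(1,2)
Op 4: place BK@(2,0)
Op 5: place WQ@(4,4)
Op 6: place WN@(0,1)
Op 7: place WK@(0,2)
Per-piece attacks for W:
  WN@(0,1): attacks (1,3) (2,2) (2,0)
  WK@(0,2): attacks (0,3) (0,1) (1,2) (1,3) (1,1)
  WQ@(1,0): attacks (1,1) (1,2) (2,0) (0,0) (2,1) (3,2) (4,3) (0,1) [ray(0,1) blocked at (1,2); ray(1,0) blocked at (2,0); ray(1,1) blocked at (4,3); ray(-1,1) blocked at (0,1)]
  WR@(4,3): attacks (4,4) (4,2) (4,1) (4,0) (3,3) (2,3) (1,3) (0,3) [ray(0,1) blocked at (4,4)]
  WQ@(4,4): attacks (4,3) (3,4) (2,4) (1,4) (0,4) (3,3) (2,2) (1,1) (0,0) [ray(0,-1) blocked at (4,3)]
Union (21 distinct): (0,0) (0,1) (0,3) (0,4) (1,1) (1,2) (1,3) (1,4) (2,0) (2,1) (2,2) (2,3) (2,4) (3,2) (3,3) (3,4) (4,0) (4,1) (4,2) (4,3) (4,4)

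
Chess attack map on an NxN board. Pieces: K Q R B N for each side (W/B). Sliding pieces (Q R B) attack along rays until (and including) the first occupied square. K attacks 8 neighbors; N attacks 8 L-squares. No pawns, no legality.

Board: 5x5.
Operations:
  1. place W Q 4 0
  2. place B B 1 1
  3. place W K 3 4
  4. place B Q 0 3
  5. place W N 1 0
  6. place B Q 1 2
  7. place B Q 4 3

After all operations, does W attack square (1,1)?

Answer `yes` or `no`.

Answer: no

Derivation:
Op 1: place WQ@(4,0)
Op 2: place BB@(1,1)
Op 3: place WK@(3,4)
Op 4: place BQ@(0,3)
Op 5: place WN@(1,0)
Op 6: place BQ@(1,2)
Op 7: place BQ@(4,3)
Per-piece attacks for W:
  WN@(1,0): attacks (2,2) (3,1) (0,2)
  WK@(3,4): attacks (3,3) (4,4) (2,4) (4,3) (2,3)
  WQ@(4,0): attacks (4,1) (4,2) (4,3) (3,0) (2,0) (1,0) (3,1) (2,2) (1,3) (0,4) [ray(0,1) blocked at (4,3); ray(-1,0) blocked at (1,0)]
W attacks (1,1): no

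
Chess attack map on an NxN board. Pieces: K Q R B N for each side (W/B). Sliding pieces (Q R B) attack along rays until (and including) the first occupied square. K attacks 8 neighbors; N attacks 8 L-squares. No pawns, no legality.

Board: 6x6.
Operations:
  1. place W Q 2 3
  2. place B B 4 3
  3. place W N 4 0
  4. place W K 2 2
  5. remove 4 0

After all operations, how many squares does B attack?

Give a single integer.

Answer: 7

Derivation:
Op 1: place WQ@(2,3)
Op 2: place BB@(4,3)
Op 3: place WN@(4,0)
Op 4: place WK@(2,2)
Op 5: remove (4,0)
Per-piece attacks for B:
  BB@(4,3): attacks (5,4) (5,2) (3,4) (2,5) (3,2) (2,1) (1,0)
Union (7 distinct): (1,0) (2,1) (2,5) (3,2) (3,4) (5,2) (5,4)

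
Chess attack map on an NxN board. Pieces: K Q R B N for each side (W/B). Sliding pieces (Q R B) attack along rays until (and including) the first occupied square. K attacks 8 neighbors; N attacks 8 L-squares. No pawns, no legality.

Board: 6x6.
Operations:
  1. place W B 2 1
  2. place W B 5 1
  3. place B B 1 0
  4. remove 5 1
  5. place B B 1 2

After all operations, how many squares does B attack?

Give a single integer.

Answer: 6

Derivation:
Op 1: place WB@(2,1)
Op 2: place WB@(5,1)
Op 3: place BB@(1,0)
Op 4: remove (5,1)
Op 5: place BB@(1,2)
Per-piece attacks for B:
  BB@(1,0): attacks (2,1) (0,1) [ray(1,1) blocked at (2,1)]
  BB@(1,2): attacks (2,3) (3,4) (4,5) (2,1) (0,3) (0,1) [ray(1,-1) blocked at (2,1)]
Union (6 distinct): (0,1) (0,3) (2,1) (2,3) (3,4) (4,5)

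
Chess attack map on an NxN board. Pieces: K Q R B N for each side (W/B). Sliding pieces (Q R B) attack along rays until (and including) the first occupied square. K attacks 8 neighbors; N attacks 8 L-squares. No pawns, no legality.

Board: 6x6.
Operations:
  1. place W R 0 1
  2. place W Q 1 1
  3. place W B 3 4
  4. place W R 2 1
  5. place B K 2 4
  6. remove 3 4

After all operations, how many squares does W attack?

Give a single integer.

Answer: 23

Derivation:
Op 1: place WR@(0,1)
Op 2: place WQ@(1,1)
Op 3: place WB@(3,4)
Op 4: place WR@(2,1)
Op 5: place BK@(2,4)
Op 6: remove (3,4)
Per-piece attacks for W:
  WR@(0,1): attacks (0,2) (0,3) (0,4) (0,5) (0,0) (1,1) [ray(1,0) blocked at (1,1)]
  WQ@(1,1): attacks (1,2) (1,3) (1,4) (1,5) (1,0) (2,1) (0,1) (2,2) (3,3) (4,4) (5,5) (2,0) (0,2) (0,0) [ray(1,0) blocked at (2,1); ray(-1,0) blocked at (0,1)]
  WR@(2,1): attacks (2,2) (2,3) (2,4) (2,0) (3,1) (4,1) (5,1) (1,1) [ray(0,1) blocked at (2,4); ray(-1,0) blocked at (1,1)]
Union (23 distinct): (0,0) (0,1) (0,2) (0,3) (0,4) (0,5) (1,0) (1,1) (1,2) (1,3) (1,4) (1,5) (2,0) (2,1) (2,2) (2,3) (2,4) (3,1) (3,3) (4,1) (4,4) (5,1) (5,5)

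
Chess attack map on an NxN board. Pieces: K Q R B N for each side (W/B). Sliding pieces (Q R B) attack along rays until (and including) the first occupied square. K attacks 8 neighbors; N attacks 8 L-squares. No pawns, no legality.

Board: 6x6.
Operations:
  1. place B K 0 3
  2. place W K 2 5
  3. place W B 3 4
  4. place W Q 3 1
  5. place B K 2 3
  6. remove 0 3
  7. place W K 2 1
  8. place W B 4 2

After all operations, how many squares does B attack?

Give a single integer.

Answer: 8

Derivation:
Op 1: place BK@(0,3)
Op 2: place WK@(2,5)
Op 3: place WB@(3,4)
Op 4: place WQ@(3,1)
Op 5: place BK@(2,3)
Op 6: remove (0,3)
Op 7: place WK@(2,1)
Op 8: place WB@(4,2)
Per-piece attacks for B:
  BK@(2,3): attacks (2,4) (2,2) (3,3) (1,3) (3,4) (3,2) (1,4) (1,2)
Union (8 distinct): (1,2) (1,3) (1,4) (2,2) (2,4) (3,2) (3,3) (3,4)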